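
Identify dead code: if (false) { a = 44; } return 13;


condition is constant false, so the whole block is unreachable
Dead: 'if (false) { a = 44; }'


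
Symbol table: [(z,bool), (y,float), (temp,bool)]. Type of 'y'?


Lookup 'y' → type float


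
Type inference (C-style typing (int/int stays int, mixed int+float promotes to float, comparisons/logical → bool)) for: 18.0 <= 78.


Operand types: float <= int
Rule: comparison yields bool
Result type: bool


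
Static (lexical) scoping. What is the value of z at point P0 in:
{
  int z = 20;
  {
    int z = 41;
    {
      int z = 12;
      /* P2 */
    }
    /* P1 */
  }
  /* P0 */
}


z declared in the same block as P0
z = 20


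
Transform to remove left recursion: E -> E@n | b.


Left-recursive alternatives: E@n; non-recursive: b
Introduce E': E -> bE', E' -> @nE' | ε


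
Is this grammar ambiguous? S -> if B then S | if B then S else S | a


dangling else: 'if B then if B then a else a' parses two ways
Ambiguous


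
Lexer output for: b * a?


Scan left to right, longest-match per lexeme
Tokens: ID(b), OP(*), ID(a)


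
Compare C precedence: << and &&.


'<<' is shift (level 8); '&&' is logical AND (level 2)
Higher level binds tighter
'<<' has higher precedence than '&&'


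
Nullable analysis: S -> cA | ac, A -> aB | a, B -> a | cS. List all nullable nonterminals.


A nonterminal is nullable iff some alternative derives ε (directly, or every symbol in it is nullable)
Nullable: {}


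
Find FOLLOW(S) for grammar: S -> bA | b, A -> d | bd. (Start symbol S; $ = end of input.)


$ ∈ FOLLOW(S). For each A -> αBβ: add FIRST(β)\{ε} to FOLLOW(B); if β nullable, add FOLLOW(A).
FOLLOW(S) = {$}


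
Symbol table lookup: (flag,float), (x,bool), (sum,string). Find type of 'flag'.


Lookup 'flag' → type float


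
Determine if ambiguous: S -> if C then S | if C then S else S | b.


dangling else: 'if C then if C then b else b' parses two ways
Ambiguous


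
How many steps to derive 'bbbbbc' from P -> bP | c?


Derivation: P => bP => bbP => bbbP => bbbbP => bbbbbP => bbbbbc
Steps: 6


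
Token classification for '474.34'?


Pattern: digits with a decimal point
Type: FLOAT_LITERAL


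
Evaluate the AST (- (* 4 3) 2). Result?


Evaluate inner: (* 4 3) = 12
Evaluate root: (- 12 2) = 10
Result: 10


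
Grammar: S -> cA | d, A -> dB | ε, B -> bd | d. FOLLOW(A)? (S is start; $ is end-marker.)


$ ∈ FOLLOW(S). For each A -> αBβ: add FIRST(β)\{ε} to FOLLOW(B); if β nullable, add FOLLOW(A).
FOLLOW(A) = {$}


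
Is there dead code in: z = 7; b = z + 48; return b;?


z is read by b's definition; b is returned
No dead code


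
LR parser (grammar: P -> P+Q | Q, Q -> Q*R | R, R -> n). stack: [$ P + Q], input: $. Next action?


handle 'P+Q' on top; lookahead ∈ FOLLOW(P) = {+, $}
Action: reduce (P -> P+Q)


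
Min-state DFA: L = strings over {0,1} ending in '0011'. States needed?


Track the longest suffix of input matching a prefix of '0011': 5 classes (prefixes of length 0..4)
Minimal DFA: 5 states


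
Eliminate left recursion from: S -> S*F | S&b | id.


Left-recursive alternatives: S*F, S&b; non-recursive: id
Introduce S': S -> idS', S' -> *FS' | &bS' | ε


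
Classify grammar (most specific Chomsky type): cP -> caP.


LHS has context (more than one symbol) and |LHS| ≤ |RHS|
Classification: Type 1 (Context-Sensitive)


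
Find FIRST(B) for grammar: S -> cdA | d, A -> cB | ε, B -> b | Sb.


Per alternative of B: FIRST(b) = {b}; FIRST(Sb) = {c, d}
FIRST(B) = {b, c, d}


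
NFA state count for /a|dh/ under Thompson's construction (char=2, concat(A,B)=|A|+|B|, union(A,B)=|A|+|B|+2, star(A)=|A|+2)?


Syntax tree has 3 char leaf(s), 1 union(s), 0 star(s)
chars contribute 3×2 = 6; each union adds +2; each star adds +2
Total: 6 + 2 + 0 = 8 states


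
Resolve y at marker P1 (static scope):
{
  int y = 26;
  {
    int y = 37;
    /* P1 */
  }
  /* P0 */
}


y declared in the same block as P1
y = 37


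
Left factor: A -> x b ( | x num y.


Common prefix: 'x'
Factored: A -> x A', A' -> b ( | num y


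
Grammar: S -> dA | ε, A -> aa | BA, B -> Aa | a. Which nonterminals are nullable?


A nonterminal is nullable iff some alternative derives ε (directly, or every symbol in it is nullable)
Nullable: {S}


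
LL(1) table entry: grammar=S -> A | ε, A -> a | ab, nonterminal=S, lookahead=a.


For [S, a]: 'a' ∈ FIRST(A)
Entry: S -> A


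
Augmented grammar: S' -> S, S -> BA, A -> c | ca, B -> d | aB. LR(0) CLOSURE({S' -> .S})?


Start: S' -> .S
For each item with dot before a nonterminal B, add B -> .γ for every B-production
Closure: [S' -> .S, S -> .BA, B -> .d, B -> .aB]


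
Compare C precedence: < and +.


'+' is additive (level 9); '<' is relational (level 7)
Higher level binds tighter
'+' has higher precedence than '<'


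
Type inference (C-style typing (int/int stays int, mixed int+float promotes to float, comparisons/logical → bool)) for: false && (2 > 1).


Operand types: bool && bool
Rule: logical operators take bool operands and yield bool
Result type: bool


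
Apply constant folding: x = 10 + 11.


10 + 11 = 21 at compile time
Optimized: x = 21


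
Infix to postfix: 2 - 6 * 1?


* has higher precedence, evaluate 6*1 first
Postfix: 2 6 1 * -


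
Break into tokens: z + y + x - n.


Scan left to right, longest-match per lexeme
Tokens: ID(z), OP(+), ID(y), OP(+), ID(x), OP(-), ID(n)


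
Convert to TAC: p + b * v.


Break into single-operator statements:
t1 = b * v
t2 = p + t1


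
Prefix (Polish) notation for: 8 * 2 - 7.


left-to-right (same/higher precedence on left): tree is (- (* 8 2) 7)
Prefix: - * 8 2 7


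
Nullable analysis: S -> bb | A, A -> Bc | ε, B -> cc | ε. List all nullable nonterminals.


A nonterminal is nullable iff some alternative derives ε (directly, or every symbol in it is nullable)
Nullable: {A, B, S}


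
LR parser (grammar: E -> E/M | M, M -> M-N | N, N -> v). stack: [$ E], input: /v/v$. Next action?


shift '/' to continue E -> E/M
Action: shift


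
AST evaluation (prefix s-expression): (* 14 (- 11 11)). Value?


Evaluate inner: (- 11 11) = 0
Evaluate root: (* 14 0) = 0
Result: 0


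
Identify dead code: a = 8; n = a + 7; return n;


a is read by n's definition; n is returned
No dead code


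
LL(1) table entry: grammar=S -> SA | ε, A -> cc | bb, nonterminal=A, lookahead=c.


For [A, c]: 'c' ∈ FIRST(cc)
Entry: A -> cc


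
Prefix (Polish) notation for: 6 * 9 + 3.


left-to-right (same/higher precedence on left): tree is (+ (* 6 9) 3)
Prefix: + * 6 9 3


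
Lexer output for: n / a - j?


Scan left to right, longest-match per lexeme
Tokens: ID(n), OP(/), ID(a), OP(-), ID(j)


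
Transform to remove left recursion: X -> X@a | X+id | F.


Left-recursive alternatives: X@a, X+id; non-recursive: F
Introduce X': X -> FX', X' -> @aX' | +idX' | ε


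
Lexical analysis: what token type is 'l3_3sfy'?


Pattern: letter/underscore followed by alphanumerics, not a keyword
Type: IDENTIFIER


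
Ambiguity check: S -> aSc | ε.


balanced a^n…c^n: each string has a unique parse
Unambiguous


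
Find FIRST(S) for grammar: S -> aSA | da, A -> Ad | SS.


Per alternative of S: FIRST(aSA) = {a}; FIRST(da) = {d}
FIRST(S) = {a, d}


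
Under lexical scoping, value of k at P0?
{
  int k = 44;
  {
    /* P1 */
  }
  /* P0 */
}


k declared in the same block as P0
k = 44


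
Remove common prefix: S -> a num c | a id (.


Common prefix: 'a'
Factored: S -> a S', S' -> num c | id (


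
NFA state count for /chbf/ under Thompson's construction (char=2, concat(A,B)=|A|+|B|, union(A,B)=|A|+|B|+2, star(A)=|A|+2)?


Syntax tree has 4 char leaf(s), 0 union(s), 0 star(s)
chars contribute 4×2 = 8; each union adds +2; each star adds +2
Total: 8 + 0 + 0 = 8 states


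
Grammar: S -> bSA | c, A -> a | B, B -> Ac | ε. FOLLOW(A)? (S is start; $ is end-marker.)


$ ∈ FOLLOW(S). For each A -> αBβ: add FIRST(β)\{ε} to FOLLOW(B); if β nullable, add FOLLOW(A).
FOLLOW(A) = {$, a, c}


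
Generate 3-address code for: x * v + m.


Break into single-operator statements:
t1 = x * v
t2 = t1 + m


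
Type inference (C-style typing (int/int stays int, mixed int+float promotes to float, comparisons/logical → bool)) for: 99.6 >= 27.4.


Operand types: float >= float
Rule: comparison yields bool
Result type: bool


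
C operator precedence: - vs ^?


'-' is additive (level 9); '^' is bitwise XOR (level 4)
Higher level binds tighter
'-' has higher precedence than '^'


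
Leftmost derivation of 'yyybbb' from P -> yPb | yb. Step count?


Derivation: P => yPb => yyPbb => yyybbb
Steps: 3


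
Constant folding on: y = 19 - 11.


19 - 11 = 8 at compile time
Optimized: y = 8


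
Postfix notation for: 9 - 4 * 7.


* has higher precedence, evaluate 4*7 first
Postfix: 9 4 7 * -


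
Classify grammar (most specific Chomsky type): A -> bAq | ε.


Single nonterminal LHS, but b^n q^n is not regular
Classification: Type 2 (Context-Free)


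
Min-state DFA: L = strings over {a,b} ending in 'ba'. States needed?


Track the longest suffix of input matching a prefix of 'ba': 3 classes (prefixes of length 0..2)
Minimal DFA: 3 states


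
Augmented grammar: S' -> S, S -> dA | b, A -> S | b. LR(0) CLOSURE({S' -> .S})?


Start: S' -> .S
For each item with dot before a nonterminal B, add B -> .γ for every B-production
Closure: [S' -> .S, S -> .dA, S -> .b]


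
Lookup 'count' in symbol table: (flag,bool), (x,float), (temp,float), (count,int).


Lookup 'count' → type int


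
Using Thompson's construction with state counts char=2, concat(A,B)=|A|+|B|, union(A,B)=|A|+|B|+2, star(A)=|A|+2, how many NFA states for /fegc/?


Syntax tree has 4 char leaf(s), 0 union(s), 0 star(s)
chars contribute 4×2 = 8; each union adds +2; each star adds +2
Total: 8 + 0 + 0 = 8 states


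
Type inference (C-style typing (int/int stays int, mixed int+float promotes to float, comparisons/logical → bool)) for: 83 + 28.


Operand types: int + int
Rule: mixed int/float promotes to float; int/int stays int
Result type: int


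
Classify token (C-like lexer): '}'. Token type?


Pattern: delimiter/punctuation
Type: PUNCTUATION


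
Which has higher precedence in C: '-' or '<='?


'-' is additive (level 9); '<=' is relational (level 7)
Higher level binds tighter
'-' has higher precedence than '<='


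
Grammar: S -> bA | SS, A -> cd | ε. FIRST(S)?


Per alternative of S: FIRST(bA) = {b}; FIRST(SS) = {b}
FIRST(S) = {b}


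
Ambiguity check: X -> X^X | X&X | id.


'id^id&id' has two parse trees (no precedence encoded between ^ and &)
Ambiguous


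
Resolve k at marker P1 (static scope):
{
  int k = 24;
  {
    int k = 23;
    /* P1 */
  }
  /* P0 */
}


k declared in the same block as P1
k = 23


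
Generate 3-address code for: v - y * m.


Break into single-operator statements:
t1 = y * m
t2 = v - t1


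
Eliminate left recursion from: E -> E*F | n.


Left-recursive alternatives: E*F; non-recursive: n
Introduce E': E -> nE', E' -> *FE' | ε


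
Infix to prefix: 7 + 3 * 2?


'*' binds tighter: tree is (+ 7 (* 3 2))
Prefix: + 7 * 3 2


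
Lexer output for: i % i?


Scan left to right, longest-match per lexeme
Tokens: ID(i), OP(%), ID(i)


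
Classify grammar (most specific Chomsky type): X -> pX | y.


Right-linear: every RHS is a terminal or a terminal followed by one nonterminal
Classification: Type 3 (Regular)


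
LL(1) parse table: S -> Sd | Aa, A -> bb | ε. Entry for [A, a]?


For [A, a]: ε is nullable and 'a' ∈ FOLLOW(A)
Entry: A -> ε


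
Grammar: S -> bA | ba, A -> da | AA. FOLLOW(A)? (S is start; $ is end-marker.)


$ ∈ FOLLOW(S). For each A -> αBβ: add FIRST(β)\{ε} to FOLLOW(B); if β nullable, add FOLLOW(A).
FOLLOW(A) = {$, d}


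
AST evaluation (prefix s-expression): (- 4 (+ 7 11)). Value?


Evaluate inner: (+ 7 11) = 18
Evaluate root: (- 4 18) = -14
Result: -14


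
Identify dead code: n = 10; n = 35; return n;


first assignment to n is overwritten before any read
Dead: 'n = 10'


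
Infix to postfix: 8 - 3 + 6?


Left to right (same or higher precedence on left)
Postfix: 8 3 - 6 +


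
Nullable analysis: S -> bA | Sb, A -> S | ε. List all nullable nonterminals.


A nonterminal is nullable iff some alternative derives ε (directly, or every symbol in it is nullable)
Nullable: {A}


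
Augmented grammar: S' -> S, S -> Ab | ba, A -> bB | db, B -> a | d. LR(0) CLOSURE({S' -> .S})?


Start: S' -> .S
For each item with dot before a nonterminal B, add B -> .γ for every B-production
Closure: [S' -> .S, S -> .Ab, S -> .ba, A -> .bB, A -> .db]


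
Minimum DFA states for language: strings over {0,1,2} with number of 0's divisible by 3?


Track (count of 0) mod 3: states 0..2, accept at 0
Minimal DFA: 3 states


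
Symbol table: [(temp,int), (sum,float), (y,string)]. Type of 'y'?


Lookup 'y' → type string


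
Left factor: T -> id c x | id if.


Common prefix: 'id'
Factored: T -> id T', T' -> c x | if


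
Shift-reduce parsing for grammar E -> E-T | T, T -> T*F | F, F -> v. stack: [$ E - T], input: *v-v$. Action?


'*' can extend T; shift to build T -> T*F
Action: shift


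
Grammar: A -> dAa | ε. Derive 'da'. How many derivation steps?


Derivation: A => dAa => da
Steps: 2


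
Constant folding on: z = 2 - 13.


2 - 13 = -11 at compile time
Optimized: z = -11


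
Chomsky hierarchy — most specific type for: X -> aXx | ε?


Single nonterminal LHS, but a^n x^n is not regular
Classification: Type 2 (Context-Free)


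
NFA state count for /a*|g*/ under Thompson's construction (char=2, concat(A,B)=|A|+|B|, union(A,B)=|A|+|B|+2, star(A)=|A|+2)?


Syntax tree has 2 char leaf(s), 1 union(s), 2 star(s)
chars contribute 2×2 = 4; each union adds +2; each star adds +2
Total: 4 + 2 + 4 = 10 states


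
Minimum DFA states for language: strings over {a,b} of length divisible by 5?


Track length mod 5: states 0..4, accept at 0
Minimal DFA: 5 states


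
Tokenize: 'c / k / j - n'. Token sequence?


Scan left to right, longest-match per lexeme
Tokens: ID(c), OP(/), ID(k), OP(/), ID(j), OP(-), ID(n)


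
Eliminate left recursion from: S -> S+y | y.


Left-recursive alternatives: S+y; non-recursive: y
Introduce S': S -> yS', S' -> +yS' | ε


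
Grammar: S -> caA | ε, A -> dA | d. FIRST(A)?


Per alternative of A: FIRST(dA) = {d}; FIRST(d) = {d}
FIRST(A) = {d}


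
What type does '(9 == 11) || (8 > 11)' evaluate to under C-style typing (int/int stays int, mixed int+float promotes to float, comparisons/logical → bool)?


Operand types: bool || bool
Rule: logical operators take bool operands and yield bool
Result type: bool


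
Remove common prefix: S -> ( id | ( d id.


Common prefix: '('
Factored: S -> ( S', S' -> id | d id


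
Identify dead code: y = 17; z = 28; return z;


y is assigned but never read
Dead: 'y = 17'


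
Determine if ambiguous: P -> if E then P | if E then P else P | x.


dangling else: 'if E then if E then x else x' parses two ways
Ambiguous


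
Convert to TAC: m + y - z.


Break into single-operator statements:
t1 = m + y
t2 = t1 - z


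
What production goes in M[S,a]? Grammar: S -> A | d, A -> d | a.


For [S, a]: 'a' ∈ FIRST(A)
Entry: S -> A


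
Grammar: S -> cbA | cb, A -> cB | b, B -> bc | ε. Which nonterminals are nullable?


A nonterminal is nullable iff some alternative derives ε (directly, or every symbol in it is nullable)
Nullable: {B}


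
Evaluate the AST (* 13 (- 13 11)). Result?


Evaluate inner: (- 13 11) = 2
Evaluate root: (* 13 2) = 26
Result: 26


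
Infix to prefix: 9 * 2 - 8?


left-to-right (same/higher precedence on left): tree is (- (* 9 2) 8)
Prefix: - * 9 2 8


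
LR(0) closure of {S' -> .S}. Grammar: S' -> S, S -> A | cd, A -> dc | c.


Start: S' -> .S
For each item with dot before a nonterminal B, add B -> .γ for every B-production
Closure: [S' -> .S, S -> .A, S -> .cd, A -> .dc, A -> .c]


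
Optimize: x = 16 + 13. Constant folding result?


16 + 13 = 29 at compile time
Optimized: x = 29


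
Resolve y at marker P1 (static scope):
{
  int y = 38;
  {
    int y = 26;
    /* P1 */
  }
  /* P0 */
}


y declared in the same block as P1
y = 26


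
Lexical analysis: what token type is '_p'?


Pattern: letter/underscore followed by alphanumerics, not a keyword
Type: IDENTIFIER


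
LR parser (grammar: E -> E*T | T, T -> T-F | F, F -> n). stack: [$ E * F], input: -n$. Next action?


'F' (not preceded by T-) is the handle for T -> F
Action: reduce (T -> F)


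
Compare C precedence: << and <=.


'<<' is shift (level 8); '<=' is relational (level 7)
Higher level binds tighter
'<<' has higher precedence than '<='


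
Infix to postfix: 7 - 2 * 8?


* has higher precedence, evaluate 2*8 first
Postfix: 7 2 8 * -


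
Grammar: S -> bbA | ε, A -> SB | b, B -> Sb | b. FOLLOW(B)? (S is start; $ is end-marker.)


$ ∈ FOLLOW(S). For each A -> αBβ: add FIRST(β)\{ε} to FOLLOW(B); if β nullable, add FOLLOW(A).
FOLLOW(B) = {$, b}


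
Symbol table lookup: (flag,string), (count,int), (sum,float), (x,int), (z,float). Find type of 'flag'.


Lookup 'flag' → type string


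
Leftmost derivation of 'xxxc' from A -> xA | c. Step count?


Derivation: A => xA => xxA => xxxA => xxxc
Steps: 4


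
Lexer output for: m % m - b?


Scan left to right, longest-match per lexeme
Tokens: ID(m), OP(%), ID(m), OP(-), ID(b)


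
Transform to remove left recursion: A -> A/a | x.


Left-recursive alternatives: A/a; non-recursive: x
Introduce A': A -> xA', A' -> /aA' | ε


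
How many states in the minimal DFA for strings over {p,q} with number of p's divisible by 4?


Track (count of p) mod 4: states 0..3, accept at 0
Minimal DFA: 4 states


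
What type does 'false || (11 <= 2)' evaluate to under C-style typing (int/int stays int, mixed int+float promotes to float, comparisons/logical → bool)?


Operand types: bool || bool
Rule: logical operators take bool operands and yield bool
Result type: bool


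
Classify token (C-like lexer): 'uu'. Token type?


Pattern: letter/underscore followed by alphanumerics, not a keyword
Type: IDENTIFIER


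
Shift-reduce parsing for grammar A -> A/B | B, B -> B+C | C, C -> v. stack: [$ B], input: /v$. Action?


lookahead ∉ {+} so B won't extend; reduce A -> B
Action: reduce (A -> B)


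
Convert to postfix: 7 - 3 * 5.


* has higher precedence, evaluate 3*5 first
Postfix: 7 3 5 * -


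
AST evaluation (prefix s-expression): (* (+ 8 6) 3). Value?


Evaluate inner: (+ 8 6) = 14
Evaluate root: (* 14 3) = 42
Result: 42


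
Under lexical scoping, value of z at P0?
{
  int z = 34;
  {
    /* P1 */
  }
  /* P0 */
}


z declared in the same block as P0
z = 34


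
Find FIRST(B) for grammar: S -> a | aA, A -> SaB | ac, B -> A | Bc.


Per alternative of B: FIRST(A) = {a}; FIRST(Bc) = {a}
FIRST(B) = {a}


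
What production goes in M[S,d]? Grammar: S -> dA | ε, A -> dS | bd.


For [S, d]: 'd' ∈ FIRST(dA)
Entry: S -> dA


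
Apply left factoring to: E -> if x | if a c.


Common prefix: 'if'
Factored: E -> if E', E' -> x | a c


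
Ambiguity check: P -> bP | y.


right-linear, alternatives start with distinct terminals 'b' vs 'y': unique leftmost derivation
Unambiguous


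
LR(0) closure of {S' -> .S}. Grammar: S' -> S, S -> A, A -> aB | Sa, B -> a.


Start: S' -> .S
For each item with dot before a nonterminal B, add B -> .γ for every B-production
Closure: [S' -> .S, S -> .A, A -> .aB, A -> .Sa]


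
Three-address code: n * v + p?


Break into single-operator statements:
t1 = n * v
t2 = t1 + p


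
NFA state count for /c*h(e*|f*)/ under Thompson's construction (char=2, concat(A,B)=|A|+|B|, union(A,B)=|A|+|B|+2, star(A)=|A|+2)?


Syntax tree has 4 char leaf(s), 1 union(s), 3 star(s)
chars contribute 4×2 = 8; each union adds +2; each star adds +2
Total: 8 + 2 + 6 = 16 states


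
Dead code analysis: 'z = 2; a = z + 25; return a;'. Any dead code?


z is read by a's definition; a is returned
No dead code


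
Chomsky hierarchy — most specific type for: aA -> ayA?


LHS has context (more than one symbol) and |LHS| ≤ |RHS|
Classification: Type 1 (Context-Sensitive)


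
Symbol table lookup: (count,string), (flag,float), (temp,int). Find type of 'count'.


Lookup 'count' → type string


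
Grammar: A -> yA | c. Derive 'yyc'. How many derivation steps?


Derivation: A => yA => yyA => yyc
Steps: 3


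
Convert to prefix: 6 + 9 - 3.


left-to-right (same/higher precedence on left): tree is (- (+ 6 9) 3)
Prefix: - + 6 9 3


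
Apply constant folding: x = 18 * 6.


18 * 6 = 108 at compile time
Optimized: x = 108


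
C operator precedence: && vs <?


'<' is relational (level 7); '&&' is logical AND (level 2)
Higher level binds tighter
'<' has higher precedence than '&&'


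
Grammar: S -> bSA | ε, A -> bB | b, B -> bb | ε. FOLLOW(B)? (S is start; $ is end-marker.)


$ ∈ FOLLOW(S). For each A -> αBβ: add FIRST(β)\{ε} to FOLLOW(B); if β nullable, add FOLLOW(A).
FOLLOW(B) = {$, b}


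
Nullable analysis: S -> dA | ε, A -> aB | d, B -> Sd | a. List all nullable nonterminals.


A nonterminal is nullable iff some alternative derives ε (directly, or every symbol in it is nullable)
Nullable: {S}


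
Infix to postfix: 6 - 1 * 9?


* has higher precedence, evaluate 1*9 first
Postfix: 6 1 9 * -


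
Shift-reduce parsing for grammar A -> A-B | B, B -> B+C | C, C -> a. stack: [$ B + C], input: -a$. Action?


handle 'B+C' on top
Action: reduce (B -> B+C)


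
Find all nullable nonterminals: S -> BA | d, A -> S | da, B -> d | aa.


A nonterminal is nullable iff some alternative derives ε (directly, or every symbol in it is nullable)
Nullable: {}


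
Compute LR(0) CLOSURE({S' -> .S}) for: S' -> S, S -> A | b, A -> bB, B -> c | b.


Start: S' -> .S
For each item with dot before a nonterminal B, add B -> .γ for every B-production
Closure: [S' -> .S, S -> .A, S -> .b, A -> .bB]


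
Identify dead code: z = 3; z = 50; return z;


first assignment to z is overwritten before any read
Dead: 'z = 3'


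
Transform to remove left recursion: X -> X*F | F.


Left-recursive alternatives: X*F; non-recursive: F
Introduce X': X -> FX', X' -> *FX' | ε


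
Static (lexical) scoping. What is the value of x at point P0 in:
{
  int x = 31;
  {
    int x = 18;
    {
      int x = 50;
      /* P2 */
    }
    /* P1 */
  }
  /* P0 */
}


x declared in the same block as P0
x = 31


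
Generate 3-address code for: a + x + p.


Break into single-operator statements:
t1 = a + x
t2 = t1 + p


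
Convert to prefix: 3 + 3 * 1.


'*' binds tighter: tree is (+ 3 (* 3 1))
Prefix: + 3 * 3 1


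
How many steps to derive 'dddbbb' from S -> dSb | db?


Derivation: S => dSb => ddSbb => dddbbb
Steps: 3


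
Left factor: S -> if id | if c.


Common prefix: 'if'
Factored: S -> if S', S' -> id | c


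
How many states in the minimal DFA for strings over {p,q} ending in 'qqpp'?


Track the longest suffix of input matching a prefix of 'qqpp': 5 classes (prefixes of length 0..4)
Minimal DFA: 5 states


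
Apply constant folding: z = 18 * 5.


18 * 5 = 90 at compile time
Optimized: z = 90


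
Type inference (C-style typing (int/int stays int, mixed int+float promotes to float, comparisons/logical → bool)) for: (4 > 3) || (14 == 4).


Operand types: bool || bool
Rule: logical operators take bool operands and yield bool
Result type: bool


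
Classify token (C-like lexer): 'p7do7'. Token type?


Pattern: letter/underscore followed by alphanumerics, not a keyword
Type: IDENTIFIER


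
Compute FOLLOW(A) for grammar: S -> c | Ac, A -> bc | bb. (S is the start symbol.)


$ ∈ FOLLOW(S). For each A -> αBβ: add FIRST(β)\{ε} to FOLLOW(B); if β nullable, add FOLLOW(A).
FOLLOW(A) = {c}


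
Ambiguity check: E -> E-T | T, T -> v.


precedence layered via separate nonterminal T: deterministic
Unambiguous


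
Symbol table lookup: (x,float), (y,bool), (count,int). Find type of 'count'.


Lookup 'count' → type int


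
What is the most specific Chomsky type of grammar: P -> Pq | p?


Left-linear: every RHS is a terminal or one nonterminal followed by a terminal
Classification: Type 3 (Regular)


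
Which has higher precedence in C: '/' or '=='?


'/' is multiplicative (level 10); '==' is equality (level 6)
Higher level binds tighter
'/' has higher precedence than '=='


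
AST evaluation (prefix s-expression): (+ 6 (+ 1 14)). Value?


Evaluate inner: (+ 1 14) = 15
Evaluate root: (+ 6 15) = 21
Result: 21


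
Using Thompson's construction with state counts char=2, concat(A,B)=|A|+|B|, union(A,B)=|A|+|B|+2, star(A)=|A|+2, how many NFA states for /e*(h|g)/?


Syntax tree has 3 char leaf(s), 1 union(s), 1 star(s)
chars contribute 3×2 = 6; each union adds +2; each star adds +2
Total: 6 + 2 + 2 = 10 states


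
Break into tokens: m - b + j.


Scan left to right, longest-match per lexeme
Tokens: ID(m), OP(-), ID(b), OP(+), ID(j)


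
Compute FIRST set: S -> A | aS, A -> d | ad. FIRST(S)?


Per alternative of S: FIRST(A) = {a, d}; FIRST(aS) = {a}
FIRST(S) = {a, d}


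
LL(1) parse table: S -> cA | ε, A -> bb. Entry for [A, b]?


For [A, b]: 'b' ∈ FIRST(bb)
Entry: A -> bb


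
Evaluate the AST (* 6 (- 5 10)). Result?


Evaluate inner: (- 5 10) = -5
Evaluate root: (* 6 -5) = -30
Result: -30


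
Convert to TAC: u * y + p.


Break into single-operator statements:
t1 = u * y
t2 = t1 + p


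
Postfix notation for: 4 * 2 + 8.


Left to right (same or higher precedence on left)
Postfix: 4 2 * 8 +


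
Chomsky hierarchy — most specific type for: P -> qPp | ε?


Single nonterminal LHS, but q^n p^n is not regular
Classification: Type 2 (Context-Free)


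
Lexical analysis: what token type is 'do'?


Pattern: reserved word
Type: KEYWORD


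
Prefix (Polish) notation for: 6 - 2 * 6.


'*' binds tighter: tree is (- 6 (* 2 6))
Prefix: - 6 * 2 6


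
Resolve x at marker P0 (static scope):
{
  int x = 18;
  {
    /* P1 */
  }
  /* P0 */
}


x declared in the same block as P0
x = 18


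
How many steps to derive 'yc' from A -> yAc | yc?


Derivation: A => yc
Steps: 1


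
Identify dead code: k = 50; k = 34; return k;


first assignment to k is overwritten before any read
Dead: 'k = 50'


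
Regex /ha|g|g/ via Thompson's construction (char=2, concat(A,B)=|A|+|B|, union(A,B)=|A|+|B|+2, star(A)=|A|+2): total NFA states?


Syntax tree has 4 char leaf(s), 2 union(s), 0 star(s)
chars contribute 4×2 = 8; each union adds +2; each star adds +2
Total: 8 + 4 + 0 = 12 states


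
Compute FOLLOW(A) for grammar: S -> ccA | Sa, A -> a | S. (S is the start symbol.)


$ ∈ FOLLOW(S). For each A -> αBβ: add FIRST(β)\{ε} to FOLLOW(B); if β nullable, add FOLLOW(A).
FOLLOW(A) = {$, a}


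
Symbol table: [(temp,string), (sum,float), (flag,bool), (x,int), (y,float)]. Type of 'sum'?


Lookup 'sum' → type float


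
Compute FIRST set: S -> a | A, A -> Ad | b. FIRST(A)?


Per alternative of A: FIRST(Ad) = {b}; FIRST(b) = {b}
FIRST(A) = {b}


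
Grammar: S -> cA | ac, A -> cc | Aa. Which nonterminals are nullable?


A nonterminal is nullable iff some alternative derives ε (directly, or every symbol in it is nullable)
Nullable: {}


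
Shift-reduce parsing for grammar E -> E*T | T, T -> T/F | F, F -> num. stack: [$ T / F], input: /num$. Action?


handle 'T/F' on top
Action: reduce (T -> T/F)


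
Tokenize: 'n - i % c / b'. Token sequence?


Scan left to right, longest-match per lexeme
Tokens: ID(n), OP(-), ID(i), OP(%), ID(c), OP(/), ID(b)


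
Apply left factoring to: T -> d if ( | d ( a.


Common prefix: 'd'
Factored: T -> d T', T' -> if ( | ( a


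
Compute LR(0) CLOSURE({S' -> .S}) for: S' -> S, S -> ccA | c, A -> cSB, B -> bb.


Start: S' -> .S
For each item with dot before a nonterminal B, add B -> .γ for every B-production
Closure: [S' -> .S, S -> .ccA, S -> .c]


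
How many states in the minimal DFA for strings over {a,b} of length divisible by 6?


Track length mod 6: states 0..5, accept at 0
Minimal DFA: 6 states


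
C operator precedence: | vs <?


'<' is relational (level 7); '|' is bitwise OR (level 3)
Higher level binds tighter
'<' has higher precedence than '|'


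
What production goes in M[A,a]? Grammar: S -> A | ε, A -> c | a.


For [A, a]: 'a' ∈ FIRST(a)
Entry: A -> a


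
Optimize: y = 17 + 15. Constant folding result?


17 + 15 = 32 at compile time
Optimized: y = 32


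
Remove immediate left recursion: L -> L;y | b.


Left-recursive alternatives: L;y; non-recursive: b
Introduce L': L -> bL', L' -> ;yL' | ε


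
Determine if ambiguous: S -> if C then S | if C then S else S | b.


dangling else: 'if C then if C then b else b' parses two ways
Ambiguous


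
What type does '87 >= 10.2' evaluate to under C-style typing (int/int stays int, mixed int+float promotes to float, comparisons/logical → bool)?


Operand types: int >= float
Rule: comparison yields bool
Result type: bool


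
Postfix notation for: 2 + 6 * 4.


* has higher precedence, evaluate 6*4 first
Postfix: 2 6 4 * +


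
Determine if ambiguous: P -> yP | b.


right-linear, alternatives start with distinct terminals 'y' vs 'b': unique leftmost derivation
Unambiguous


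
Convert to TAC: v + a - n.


Break into single-operator statements:
t1 = v + a
t2 = t1 - n


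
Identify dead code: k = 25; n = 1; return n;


k is assigned but never read
Dead: 'k = 25'


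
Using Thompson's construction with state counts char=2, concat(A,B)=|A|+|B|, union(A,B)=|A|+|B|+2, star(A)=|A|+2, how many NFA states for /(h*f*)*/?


Syntax tree has 2 char leaf(s), 0 union(s), 3 star(s)
chars contribute 2×2 = 4; each union adds +2; each star adds +2
Total: 4 + 0 + 6 = 10 states


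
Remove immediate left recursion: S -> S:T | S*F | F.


Left-recursive alternatives: S:T, S*F; non-recursive: F
Introduce S': S -> FS', S' -> :TS' | *FS' | ε


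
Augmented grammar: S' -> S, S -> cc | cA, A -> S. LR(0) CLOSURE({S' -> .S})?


Start: S' -> .S
For each item with dot before a nonterminal B, add B -> .γ for every B-production
Closure: [S' -> .S, S -> .cc, S -> .cA]


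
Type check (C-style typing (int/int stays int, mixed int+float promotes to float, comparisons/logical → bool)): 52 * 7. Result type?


Operand types: int * int
Rule: mixed int/float promotes to float; int/int stays int
Result type: int


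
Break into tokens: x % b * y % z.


Scan left to right, longest-match per lexeme
Tokens: ID(x), OP(%), ID(b), OP(*), ID(y), OP(%), ID(z)


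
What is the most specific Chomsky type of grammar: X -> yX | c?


Right-linear: every RHS is a terminal or a terminal followed by one nonterminal
Classification: Type 3 (Regular)


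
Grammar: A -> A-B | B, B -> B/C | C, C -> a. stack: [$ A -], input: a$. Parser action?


no handle ('A-' is not any RHS); shift 'a'
Action: shift


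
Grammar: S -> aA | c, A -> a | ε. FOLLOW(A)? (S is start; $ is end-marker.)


$ ∈ FOLLOW(S). For each A -> αBβ: add FIRST(β)\{ε} to FOLLOW(B); if β nullable, add FOLLOW(A).
FOLLOW(A) = {$}


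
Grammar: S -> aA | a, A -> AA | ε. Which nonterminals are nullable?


A nonterminal is nullable iff some alternative derives ε (directly, or every symbol in it is nullable)
Nullable: {A}


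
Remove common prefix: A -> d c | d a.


Common prefix: 'd'
Factored: A -> d A', A' -> c | a


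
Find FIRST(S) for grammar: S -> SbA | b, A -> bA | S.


Per alternative of S: FIRST(SbA) = {b}; FIRST(b) = {b}
FIRST(S) = {b}


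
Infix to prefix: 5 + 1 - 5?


left-to-right (same/higher precedence on left): tree is (- (+ 5 1) 5)
Prefix: - + 5 1 5


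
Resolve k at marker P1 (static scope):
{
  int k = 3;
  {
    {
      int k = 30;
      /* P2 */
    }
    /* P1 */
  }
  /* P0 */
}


P1's block does not declare k; resolves to the enclosing declaration at depth 0
k = 3


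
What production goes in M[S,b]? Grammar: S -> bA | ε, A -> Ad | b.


For [S, b]: 'b' ∈ FIRST(bA)
Entry: S -> bA


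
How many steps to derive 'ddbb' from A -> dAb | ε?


Derivation: A => dAb => ddAbb => ddbb
Steps: 3


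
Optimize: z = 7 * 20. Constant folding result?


7 * 20 = 140 at compile time
Optimized: z = 140


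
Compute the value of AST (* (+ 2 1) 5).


Evaluate inner: (+ 2 1) = 3
Evaluate root: (* 3 5) = 15
Result: 15


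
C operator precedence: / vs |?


'/' is multiplicative (level 10); '|' is bitwise OR (level 3)
Higher level binds tighter
'/' has higher precedence than '|'


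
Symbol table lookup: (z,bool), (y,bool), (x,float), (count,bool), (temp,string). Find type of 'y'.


Lookup 'y' → type bool


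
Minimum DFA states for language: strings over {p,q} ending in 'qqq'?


Track the longest suffix of input matching a prefix of 'qqq': 4 classes (prefixes of length 0..3)
Minimal DFA: 4 states


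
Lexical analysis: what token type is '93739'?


Pattern: digits only
Type: INTEGER_LITERAL


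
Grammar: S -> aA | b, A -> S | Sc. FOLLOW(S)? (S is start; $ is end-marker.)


$ ∈ FOLLOW(S). For each A -> αBβ: add FIRST(β)\{ε} to FOLLOW(B); if β nullable, add FOLLOW(A).
FOLLOW(S) = {$, c}


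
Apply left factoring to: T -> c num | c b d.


Common prefix: 'c'
Factored: T -> c T', T' -> num | b d


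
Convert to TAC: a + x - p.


Break into single-operator statements:
t1 = a + x
t2 = t1 - p


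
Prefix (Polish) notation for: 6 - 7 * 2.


'*' binds tighter: tree is (- 6 (* 7 2))
Prefix: - 6 * 7 2


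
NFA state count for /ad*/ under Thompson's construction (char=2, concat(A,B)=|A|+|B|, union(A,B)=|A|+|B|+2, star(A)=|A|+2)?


Syntax tree has 2 char leaf(s), 0 union(s), 1 star(s)
chars contribute 2×2 = 4; each union adds +2; each star adds +2
Total: 4 + 0 + 2 = 6 states


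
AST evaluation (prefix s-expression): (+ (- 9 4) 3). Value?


Evaluate inner: (- 9 4) = 5
Evaluate root: (+ 5 3) = 8
Result: 8


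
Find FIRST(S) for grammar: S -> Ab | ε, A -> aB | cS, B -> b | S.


Per alternative of S: FIRST(Ab) = {a, c}; FIRST(ε) = {ε}
FIRST(S) = {a, c, ε}


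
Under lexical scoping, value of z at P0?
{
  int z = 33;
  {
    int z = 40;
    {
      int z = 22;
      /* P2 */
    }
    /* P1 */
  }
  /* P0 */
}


z declared in the same block as P0
z = 33


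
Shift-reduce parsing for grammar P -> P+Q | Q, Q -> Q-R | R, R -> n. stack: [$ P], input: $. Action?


start symbol P on stack, input exhausted
Action: accept


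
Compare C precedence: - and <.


'-' is additive (level 9); '<' is relational (level 7)
Higher level binds tighter
'-' has higher precedence than '<'


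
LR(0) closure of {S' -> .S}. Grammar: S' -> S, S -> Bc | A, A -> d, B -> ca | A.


Start: S' -> .S
For each item with dot before a nonterminal B, add B -> .γ for every B-production
Closure: [S' -> .S, S -> .Bc, S -> .A, B -> .ca, B -> .A, A -> .d]


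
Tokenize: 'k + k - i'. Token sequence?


Scan left to right, longest-match per lexeme
Tokens: ID(k), OP(+), ID(k), OP(-), ID(i)


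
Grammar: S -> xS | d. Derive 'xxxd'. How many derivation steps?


Derivation: S => xS => xxS => xxxS => xxxd
Steps: 4


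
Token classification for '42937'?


Pattern: digits only
Type: INTEGER_LITERAL


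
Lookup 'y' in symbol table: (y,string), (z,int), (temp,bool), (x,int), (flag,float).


Lookup 'y' → type string


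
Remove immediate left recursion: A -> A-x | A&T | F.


Left-recursive alternatives: A-x, A&T; non-recursive: F
Introduce A': A -> FA', A' -> -xA' | &TA' | ε


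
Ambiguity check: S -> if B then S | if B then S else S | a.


dangling else: 'if B then if B then a else a' parses two ways
Ambiguous


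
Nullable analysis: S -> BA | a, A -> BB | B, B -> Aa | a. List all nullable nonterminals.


A nonterminal is nullable iff some alternative derives ε (directly, or every symbol in it is nullable)
Nullable: {}


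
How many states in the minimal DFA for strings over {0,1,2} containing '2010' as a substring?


KMP-style automaton: 4 progress states + 1 absorbing accept = 5
Minimal DFA: 5 states


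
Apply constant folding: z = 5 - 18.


5 - 18 = -13 at compile time
Optimized: z = -13


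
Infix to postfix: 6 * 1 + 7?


Left to right (same or higher precedence on left)
Postfix: 6 1 * 7 +


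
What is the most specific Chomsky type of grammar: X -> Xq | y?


Left-linear: every RHS is a terminal or one nonterminal followed by a terminal
Classification: Type 3 (Regular)


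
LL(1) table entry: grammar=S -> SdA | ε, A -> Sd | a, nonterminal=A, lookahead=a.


For [A, a]: 'a' ∈ FIRST(a)
Entry: A -> a


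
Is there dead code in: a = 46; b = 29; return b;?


a is assigned but never read
Dead: 'a = 46'


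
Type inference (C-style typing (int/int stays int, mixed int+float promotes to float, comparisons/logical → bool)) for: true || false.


Operand types: bool || bool
Rule: logical operators take bool operands and yield bool
Result type: bool


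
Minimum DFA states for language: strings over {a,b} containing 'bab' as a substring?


KMP-style automaton: 3 progress states + 1 absorbing accept = 4
Minimal DFA: 4 states


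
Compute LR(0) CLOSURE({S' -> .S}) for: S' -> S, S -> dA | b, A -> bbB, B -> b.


Start: S' -> .S
For each item with dot before a nonterminal B, add B -> .γ for every B-production
Closure: [S' -> .S, S -> .dA, S -> .b]


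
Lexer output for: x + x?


Scan left to right, longest-match per lexeme
Tokens: ID(x), OP(+), ID(x)


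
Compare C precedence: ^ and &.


'&' is bitwise AND (level 5); '^' is bitwise XOR (level 4)
Higher level binds tighter
'&' has higher precedence than '^'


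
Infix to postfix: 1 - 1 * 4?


* has higher precedence, evaluate 1*4 first
Postfix: 1 1 4 * -


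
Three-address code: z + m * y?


Break into single-operator statements:
t1 = m * y
t2 = z + t1


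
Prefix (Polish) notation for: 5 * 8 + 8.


left-to-right (same/higher precedence on left): tree is (+ (* 5 8) 8)
Prefix: + * 5 8 8


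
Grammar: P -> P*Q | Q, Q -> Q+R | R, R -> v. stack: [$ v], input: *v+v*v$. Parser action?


'v' on top is the handle for R -> v
Action: reduce (R -> v)


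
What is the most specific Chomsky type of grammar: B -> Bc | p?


Left-linear: every RHS is a terminal or one nonterminal followed by a terminal
Classification: Type 3 (Regular)


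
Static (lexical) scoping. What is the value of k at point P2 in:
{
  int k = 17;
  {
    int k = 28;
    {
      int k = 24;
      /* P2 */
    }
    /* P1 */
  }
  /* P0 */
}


k declared in the same block as P2
k = 24


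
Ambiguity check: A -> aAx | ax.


balanced a^n…x^n: each string has a unique parse
Unambiguous
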